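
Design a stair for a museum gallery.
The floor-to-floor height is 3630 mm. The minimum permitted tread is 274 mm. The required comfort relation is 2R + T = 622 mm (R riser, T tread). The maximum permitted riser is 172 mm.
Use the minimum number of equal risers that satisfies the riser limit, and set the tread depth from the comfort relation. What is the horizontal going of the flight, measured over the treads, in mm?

3630 / 172 = 21.10, so 22 risers are needed.
R = 3630 ÷ 22 = 165 mm.
T = 622 − 2·165 = 292 mm, which satisfies the 274 mm minimum.
Treads = 22 − 1 = 21; going = 21 × 292 = 6132 mm.

6132 mm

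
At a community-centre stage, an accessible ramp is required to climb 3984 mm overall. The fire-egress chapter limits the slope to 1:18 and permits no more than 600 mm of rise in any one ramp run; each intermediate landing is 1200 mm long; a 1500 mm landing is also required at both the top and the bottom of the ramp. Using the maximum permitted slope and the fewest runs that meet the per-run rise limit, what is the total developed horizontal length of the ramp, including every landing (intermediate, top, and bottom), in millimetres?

At most 600 each: 3984/600 = 6.64, giving 7 ramp runs. That means 6 intermediate landings.
Horizontal run for 3984 mm of rise at 1:18 is 3984 × 18 = 71712 mm.
6 intermediate landings contribute 6 × 1200 = 7200 mm.
Top and bottom landings: 2 × 1500 = 3000 mm.
Total = 71712 + 7200 + 3000 = 81912 mm.

81912 mm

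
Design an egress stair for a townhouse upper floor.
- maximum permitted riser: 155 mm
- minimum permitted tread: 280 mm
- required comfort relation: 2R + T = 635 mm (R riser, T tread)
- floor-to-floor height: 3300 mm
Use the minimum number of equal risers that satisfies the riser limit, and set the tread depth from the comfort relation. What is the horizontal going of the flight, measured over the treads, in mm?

3300 / 155 = 21.290 → round up to 22 risers.
R = 3300 ÷ 22 = 150 mm.
From 2R + T = 635: T = 635 − 300 = 335 mm.
Treads = 22 − 1 = 21; going = 21 × 335 = 7035 mm.

7035 mm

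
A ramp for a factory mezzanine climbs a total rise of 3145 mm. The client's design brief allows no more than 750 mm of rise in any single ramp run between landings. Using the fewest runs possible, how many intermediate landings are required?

At most 750 each: 3145/750 = 4.19, giving 5 ramp runs.
5 runs are separated by 4 intermediate landings.

4 intermediate landings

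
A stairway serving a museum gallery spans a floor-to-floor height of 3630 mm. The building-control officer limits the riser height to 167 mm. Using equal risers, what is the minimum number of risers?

At most 167 each: 3630/167 = 21.74, giving 22 risers.

22 risers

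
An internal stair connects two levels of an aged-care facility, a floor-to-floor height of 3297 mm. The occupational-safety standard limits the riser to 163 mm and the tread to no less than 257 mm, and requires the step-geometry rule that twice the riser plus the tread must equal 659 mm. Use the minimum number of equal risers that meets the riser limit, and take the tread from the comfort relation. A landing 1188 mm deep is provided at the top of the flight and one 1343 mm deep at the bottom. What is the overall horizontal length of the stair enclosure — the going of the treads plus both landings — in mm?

At most 163 each: 3297/163 = 20.23, giving 21 risers.
Each riser is 3297/21 = 157 mm (≤ 163 mm).
From 2R + T = 659: T = 659 − 314 = 345 mm.
21 risers give 20 treads; going = 20 × 345 = 6900 mm.
Enclosure = 6900 + 1188 + 1343 = 9431 mm.

9431 mm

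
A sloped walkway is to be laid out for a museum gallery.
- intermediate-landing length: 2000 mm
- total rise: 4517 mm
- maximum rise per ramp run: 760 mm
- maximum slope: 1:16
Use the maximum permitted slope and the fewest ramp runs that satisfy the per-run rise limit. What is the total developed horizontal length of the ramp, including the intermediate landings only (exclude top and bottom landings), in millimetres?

⌈4517/760⌉ = 6 ramp runs. That means 5 intermediate landings.
Horizontal run for 4517 mm of rise at 1:16 is 4517 × 16 = 72272 mm.
5 intermediate landings contribute 5 × 2000 = 10000 mm.
Total developed length = 72272 + 10000 = 82272 mm.

82272 mm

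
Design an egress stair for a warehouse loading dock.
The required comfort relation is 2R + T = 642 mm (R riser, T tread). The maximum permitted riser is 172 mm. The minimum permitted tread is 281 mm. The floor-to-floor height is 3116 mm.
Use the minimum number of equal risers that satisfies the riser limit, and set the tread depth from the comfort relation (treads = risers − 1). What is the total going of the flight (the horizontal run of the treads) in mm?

5652 mm

3116 / 172 = 18.116 → round up to 19 risers.
R = 3116 ÷ 19 = 164 mm.
From 2R + T = 642: T = 642 − 328 = 314 mm.
Treads = 19 − 1 = 18; going = 18 × 314 = 5652 mm.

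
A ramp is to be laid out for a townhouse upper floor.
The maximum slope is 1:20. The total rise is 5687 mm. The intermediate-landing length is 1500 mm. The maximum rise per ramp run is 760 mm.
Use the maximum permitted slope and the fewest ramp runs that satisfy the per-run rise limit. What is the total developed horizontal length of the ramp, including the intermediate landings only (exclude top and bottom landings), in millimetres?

⌈5687/760⌉ = 8 ramp runs. That means 7 intermediate landings.
Horizontal run for 5687 mm of rise at 1:20 is 5687 × 20 = 113740 mm.
Intermediate landings: 7 × 1500 = 10500 mm.
Total developed length = 113740 + 10500 = 124240 mm.

124240 mm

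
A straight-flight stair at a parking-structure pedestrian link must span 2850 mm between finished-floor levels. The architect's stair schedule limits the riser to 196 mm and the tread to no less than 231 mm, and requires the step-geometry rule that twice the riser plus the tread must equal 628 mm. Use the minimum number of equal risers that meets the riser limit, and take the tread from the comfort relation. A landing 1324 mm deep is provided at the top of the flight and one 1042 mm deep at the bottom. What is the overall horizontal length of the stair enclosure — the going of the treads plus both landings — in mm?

5838 mm

2850 / 196 = 14.541 → round up to 15 risers.
Riser R = 2850 / 15 = 190 mm, within the 196 mm limit.
T = 628 − 2·190 = 248 mm, which satisfies the 231 mm minimum.
15 risers give 14 treads; going = 14 × 248 = 3472 mm.
Enclosure = 3472 + 1324 + 1042 = 5838 mm.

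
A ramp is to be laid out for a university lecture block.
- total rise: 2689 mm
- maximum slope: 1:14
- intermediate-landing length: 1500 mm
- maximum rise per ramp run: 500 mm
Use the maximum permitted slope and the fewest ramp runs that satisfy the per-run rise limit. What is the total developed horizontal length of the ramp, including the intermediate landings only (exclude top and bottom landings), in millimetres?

45146 mm

⌈2689/500⌉ = 6 ramp runs. That means 5 intermediate landings.
Horizontal run for 2689 mm of rise at 1:14 is 2689 × 14 = 37646 mm.
5 intermediate landings contribute 5 × 1500 = 7500 mm.
Total developed length = 37646 + 7500 = 45146 mm.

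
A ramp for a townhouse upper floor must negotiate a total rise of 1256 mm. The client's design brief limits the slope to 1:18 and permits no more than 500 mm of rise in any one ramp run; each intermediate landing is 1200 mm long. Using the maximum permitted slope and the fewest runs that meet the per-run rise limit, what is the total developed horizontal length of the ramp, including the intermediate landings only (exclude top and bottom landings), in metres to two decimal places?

25.01 m

At most 500 each: 1256/500 = 2.51, giving 3 ramp runs. That means 2 intermediate landings.
Horizontal run for 1256 mm of rise at 1:18 is 1256 × 18 = 22608 mm.
2 intermediate landings contribute 2 × 1200 = 2400 mm.
Total developed length = 22608 + 2400 = 25008 mm.
= 25.01 m.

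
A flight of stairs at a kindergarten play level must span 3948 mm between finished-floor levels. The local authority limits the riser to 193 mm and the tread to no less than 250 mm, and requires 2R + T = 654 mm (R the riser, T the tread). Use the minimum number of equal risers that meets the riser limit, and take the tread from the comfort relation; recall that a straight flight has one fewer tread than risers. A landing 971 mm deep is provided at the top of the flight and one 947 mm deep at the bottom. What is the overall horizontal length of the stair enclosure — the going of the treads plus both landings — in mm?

7478 mm

3948 / 193 = 20.46, so 21 risers are needed.
R = 3948 ÷ 21 = 188 mm.
Tread T = 654 − 2 × 188 = 278 mm (≥ 250 mm).
21 risers give 20 treads; going = 20 × 278 = 5560 mm.
Add landings: 5560 + 971 + 947 = 7478 mm.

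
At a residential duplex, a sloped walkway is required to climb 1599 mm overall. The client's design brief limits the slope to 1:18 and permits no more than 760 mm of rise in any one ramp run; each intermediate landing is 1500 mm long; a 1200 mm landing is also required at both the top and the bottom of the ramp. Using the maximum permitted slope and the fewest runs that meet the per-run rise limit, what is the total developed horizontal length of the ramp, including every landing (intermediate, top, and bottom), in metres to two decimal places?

1599 / 760 = 2.104 → round up to 3 ramp runs. That means 2 intermediate landings.
Horizontal run for 1599 mm of rise at 1:18 is 1599 × 18 = 28782 mm.
2 intermediate landings contribute 2 × 1500 = 3000 mm.
Top and bottom landings: 2 × 1200 = 2400 mm.
Total = 28782 + 3000 + 2400 = 34182 mm.
= 34.18 m.

34.18 m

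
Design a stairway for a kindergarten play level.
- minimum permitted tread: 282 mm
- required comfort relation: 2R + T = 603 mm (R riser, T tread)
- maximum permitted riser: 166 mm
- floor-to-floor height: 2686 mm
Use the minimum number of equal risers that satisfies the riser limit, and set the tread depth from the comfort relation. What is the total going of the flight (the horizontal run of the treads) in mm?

At most 166 each: 2686/166 = 16.18, giving 17 risers.
Riser R = 2686 / 17 = 158 mm, within the 166 mm limit.
T = 603 − 2·158 = 287 mm, which satisfies the 282 mm minimum.
17 risers give 16 treads; going = 16 × 287 = 4592 mm.

4592 mm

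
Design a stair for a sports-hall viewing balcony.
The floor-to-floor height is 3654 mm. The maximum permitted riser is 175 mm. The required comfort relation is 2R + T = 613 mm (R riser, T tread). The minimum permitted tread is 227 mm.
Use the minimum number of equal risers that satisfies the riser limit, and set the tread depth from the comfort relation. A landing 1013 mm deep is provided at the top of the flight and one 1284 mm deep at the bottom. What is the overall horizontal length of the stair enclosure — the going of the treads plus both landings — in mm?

7597 mm

At most 175 each: 3654/175 = 20.88, giving 21 risers.
Each riser is 3654/21 = 174 mm (≤ 175 mm).
T = 613 − 2·174 = 265 mm, which satisfies the 227 mm minimum.
21 risers give 20 treads; going = 20 × 265 = 5300 mm.
Enclosure = 5300 + 1013 + 1284 = 7597 mm.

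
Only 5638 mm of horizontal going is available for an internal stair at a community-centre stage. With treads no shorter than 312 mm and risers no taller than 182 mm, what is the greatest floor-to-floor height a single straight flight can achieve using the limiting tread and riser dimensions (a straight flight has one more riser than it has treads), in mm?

Treads that fit: ⌊5638 / 312⌋ = 18.
Risers = treads + 1 = 19.
Maximum height = 19 × 182 = 3458 mm.

3458 mm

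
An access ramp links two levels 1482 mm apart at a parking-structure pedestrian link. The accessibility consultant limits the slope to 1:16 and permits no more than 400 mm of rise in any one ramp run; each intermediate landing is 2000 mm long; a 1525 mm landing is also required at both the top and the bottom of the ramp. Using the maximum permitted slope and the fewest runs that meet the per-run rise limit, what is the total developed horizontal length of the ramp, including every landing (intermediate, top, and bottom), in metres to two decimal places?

⌈1482/400⌉ = 4 ramp runs. That means 3 intermediate landings.
Ramp run (horizontal) at 1:16: 1482 × 16 = 23712 mm.
Intermediate landings: 3 × 2000 = 6000 mm.
Top and bottom landings: 2 × 1525 = 3050 mm.
Total = 23712 + 6000 + 3050 = 32762 mm.
= 32.76 m.

32.76 m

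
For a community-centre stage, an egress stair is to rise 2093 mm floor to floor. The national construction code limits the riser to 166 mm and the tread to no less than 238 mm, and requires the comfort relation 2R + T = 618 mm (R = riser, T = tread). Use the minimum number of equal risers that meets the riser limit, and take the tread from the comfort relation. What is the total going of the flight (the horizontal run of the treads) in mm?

At most 166 each: 2093/166 = 12.61, giving 13 risers.
R = 2093 ÷ 13 = 161 mm.
Tread T = 618 − 2 × 161 = 296 mm (≥ 238 mm).
Going = (13 − 1) × 296 = 3552 mm.

3552 mm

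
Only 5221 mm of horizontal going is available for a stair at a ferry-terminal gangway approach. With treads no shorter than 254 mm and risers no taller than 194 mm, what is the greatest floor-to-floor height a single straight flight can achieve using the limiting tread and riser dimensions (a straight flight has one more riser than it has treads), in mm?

4074 mm

5221 / 254 = 20.56, so 20 treads fit.
Risers = treads + 1 = 21.
Maximum height = 21 × 194 = 4074 mm.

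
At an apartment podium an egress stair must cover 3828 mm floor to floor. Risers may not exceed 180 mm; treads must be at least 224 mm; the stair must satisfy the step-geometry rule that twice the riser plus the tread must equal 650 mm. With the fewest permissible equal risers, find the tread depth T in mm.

At most 180 each: 3828/180 = 21.27, giving 22 risers.
R = 3828 ÷ 22 = 174 mm.
Tread T = 650 − 2 × 174 = 302 mm (≥ 224 mm).

302 mm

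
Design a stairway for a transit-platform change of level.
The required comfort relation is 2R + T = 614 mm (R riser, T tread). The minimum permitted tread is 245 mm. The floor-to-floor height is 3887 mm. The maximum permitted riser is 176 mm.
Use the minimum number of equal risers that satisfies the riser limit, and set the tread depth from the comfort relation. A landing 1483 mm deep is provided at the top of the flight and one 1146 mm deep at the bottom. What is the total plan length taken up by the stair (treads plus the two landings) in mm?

8701 mm

3887 / 176 = 22.085 → round up to 23 risers.
R = 3887 ÷ 23 = 169 mm.
From 2R + T = 614: T = 614 − 338 = 276 mm.
Treads = 23 − 1 = 22; going = 22 × 276 = 6072 mm.
Enclosure = 6072 + 1483 + 1146 = 8701 mm.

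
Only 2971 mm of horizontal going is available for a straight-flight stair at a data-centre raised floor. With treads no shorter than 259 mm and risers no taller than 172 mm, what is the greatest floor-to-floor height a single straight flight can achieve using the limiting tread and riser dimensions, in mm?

2971 / 259 = 11.47, so 11 treads fit.
Risers = treads + 1 = 12.
Maximum height = 12 × 172 = 2064 mm.

2064 mm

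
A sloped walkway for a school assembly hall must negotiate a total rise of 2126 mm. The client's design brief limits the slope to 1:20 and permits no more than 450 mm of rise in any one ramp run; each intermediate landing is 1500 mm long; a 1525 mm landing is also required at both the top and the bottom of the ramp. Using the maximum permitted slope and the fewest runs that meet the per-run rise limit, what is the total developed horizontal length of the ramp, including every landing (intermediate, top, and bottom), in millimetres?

51570 mm

2126 / 450 = 4.72, so 5 ramp runs are needed. That means 4 intermediate landings.
Ramp run (horizontal) at 1:20: 2126 × 20 = 42520 mm.
Intermediate landings: 4 × 1500 = 6000 mm.
Top and bottom landings: 2 × 1525 = 3050 mm.
Total = 42520 + 6000 + 3050 = 51570 mm.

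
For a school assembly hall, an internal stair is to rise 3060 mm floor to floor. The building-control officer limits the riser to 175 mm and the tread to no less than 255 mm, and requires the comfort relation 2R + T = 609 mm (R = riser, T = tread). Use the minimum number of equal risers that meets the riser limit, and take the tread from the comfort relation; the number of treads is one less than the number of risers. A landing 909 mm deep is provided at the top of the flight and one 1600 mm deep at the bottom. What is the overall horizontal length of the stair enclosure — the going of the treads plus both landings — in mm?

7082 mm

3060 / 175 = 17.486 → round up to 18 risers.
Each riser is 3060/18 = 170 mm (≤ 175 mm).
Tread T = 609 − 2 × 170 = 269 mm (≥ 255 mm).
18 risers give 17 treads; going = 17 × 269 = 4573 mm.
Enclosure = 4573 + 909 + 1600 = 7082 mm.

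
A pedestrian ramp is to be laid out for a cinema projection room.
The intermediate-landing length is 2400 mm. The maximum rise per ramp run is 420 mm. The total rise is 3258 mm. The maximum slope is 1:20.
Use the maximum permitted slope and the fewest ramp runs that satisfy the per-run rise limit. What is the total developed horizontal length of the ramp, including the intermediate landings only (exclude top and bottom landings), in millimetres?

3258 / 420 = 7.76, so 8 ramp runs are needed. That means 7 intermediate landings.
Ramp run (horizontal) at 1:20: 3258 × 20 = 65160 mm.
7 intermediate landings contribute 7 × 2400 = 16800 mm.
Total developed length = 65160 + 16800 = 81960 mm.

81960 mm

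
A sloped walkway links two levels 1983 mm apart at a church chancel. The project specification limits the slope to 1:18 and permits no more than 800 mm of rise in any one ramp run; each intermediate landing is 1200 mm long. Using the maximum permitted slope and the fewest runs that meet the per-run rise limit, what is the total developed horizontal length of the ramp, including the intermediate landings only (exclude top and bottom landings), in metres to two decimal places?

⌈1983/800⌉ = 3 ramp runs. That means 2 intermediate landings.
Horizontal run for 1983 mm of rise at 1:18 is 1983 × 18 = 35694 mm.
Intermediate landings: 2 × 1200 = 2400 mm.
Developed length = 35694 + 2400 = 38094 mm.
= 38.09 m.

38.09 m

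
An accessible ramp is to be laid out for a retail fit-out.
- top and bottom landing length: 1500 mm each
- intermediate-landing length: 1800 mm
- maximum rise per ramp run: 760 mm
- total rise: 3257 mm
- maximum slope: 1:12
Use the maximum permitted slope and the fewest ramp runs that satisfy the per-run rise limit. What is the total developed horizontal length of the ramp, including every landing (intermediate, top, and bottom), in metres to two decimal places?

At most 760 each: 3257/760 = 4.29, giving 5 ramp runs. That means 4 intermediate landings.
Ramp run (horizontal) at 1:12: 3257 × 12 = 39084 mm.
Intermediate landings: 4 × 1800 = 7200 mm.
Top and bottom landings: 2 × 1500 = 3000 mm.
Total = 39084 + 7200 + 3000 = 49284 mm.
= 49.28 m.

49.28 m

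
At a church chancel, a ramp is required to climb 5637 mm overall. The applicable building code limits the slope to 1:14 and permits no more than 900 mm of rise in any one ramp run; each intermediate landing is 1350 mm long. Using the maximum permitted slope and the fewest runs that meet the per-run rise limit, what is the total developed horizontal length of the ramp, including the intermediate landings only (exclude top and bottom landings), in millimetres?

87018 mm

5637 / 900 = 6.26, so 7 ramp runs are needed. That means 6 intermediate landings.
Horizontal run for 5637 mm of rise at 1:14 is 5637 × 14 = 78918 mm.
6 intermediate landings contribute 6 × 1350 = 8100 mm.
Total developed length = 78918 + 8100 = 87018 mm.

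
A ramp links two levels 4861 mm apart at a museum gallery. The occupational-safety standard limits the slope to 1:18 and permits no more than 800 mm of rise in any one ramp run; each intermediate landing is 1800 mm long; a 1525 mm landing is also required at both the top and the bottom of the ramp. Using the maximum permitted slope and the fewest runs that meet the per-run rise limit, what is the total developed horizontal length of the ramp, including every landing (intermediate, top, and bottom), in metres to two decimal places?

101.35 m

4861 / 800 = 6.08, so 7 ramp runs are needed. That means 6 intermediate landings.
Horizontal run for 4861 mm of rise at 1:18 is 4861 × 18 = 87498 mm.
Intermediate landings: 6 × 1800 = 10800 mm.
Top and bottom landings: 2 × 1525 = 3050 mm.
Total = 87498 + 10800 + 3050 = 101348 mm.
= 101.35 m.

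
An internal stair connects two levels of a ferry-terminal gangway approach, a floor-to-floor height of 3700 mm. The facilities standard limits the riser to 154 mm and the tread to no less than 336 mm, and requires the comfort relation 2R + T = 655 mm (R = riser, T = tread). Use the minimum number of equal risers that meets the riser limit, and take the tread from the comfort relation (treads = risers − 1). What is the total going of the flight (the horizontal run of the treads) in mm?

3700 / 154 = 24.026 → round up to 25 risers.
Riser R = 3700 / 25 = 148 mm, within the 154 mm limit.
T = 655 − 2·148 = 359 mm, which satisfies the 336 mm minimum.
Treads = 25 − 1 = 24; going = 24 × 359 = 8616 mm.

8616 mm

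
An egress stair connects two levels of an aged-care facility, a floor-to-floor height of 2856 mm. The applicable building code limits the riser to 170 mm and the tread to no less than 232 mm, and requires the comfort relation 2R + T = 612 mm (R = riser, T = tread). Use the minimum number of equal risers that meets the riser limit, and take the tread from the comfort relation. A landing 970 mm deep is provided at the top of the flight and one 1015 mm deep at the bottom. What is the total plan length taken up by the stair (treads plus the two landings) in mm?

6401 mm

2856 / 170 = 16.800 → round up to 17 risers.
Each riser is 2856/17 = 168 mm (≤ 170 mm).
T = 612 − 2·168 = 276 mm, which satisfies the 232 mm minimum.
17 risers give 16 treads; going = 16 × 276 = 4416 mm.
Enclosure = 4416 + 970 + 1015 = 6401 mm.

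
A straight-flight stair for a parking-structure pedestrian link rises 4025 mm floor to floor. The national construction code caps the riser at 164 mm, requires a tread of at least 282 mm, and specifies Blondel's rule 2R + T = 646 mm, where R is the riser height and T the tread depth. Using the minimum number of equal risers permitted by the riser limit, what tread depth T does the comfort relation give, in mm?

4025 / 164 = 24.543 → round up to 25 risers.
R = 4025 ÷ 25 = 161 mm.
From 2R + T = 646: T = 646 − 322 = 324 mm.

324 mm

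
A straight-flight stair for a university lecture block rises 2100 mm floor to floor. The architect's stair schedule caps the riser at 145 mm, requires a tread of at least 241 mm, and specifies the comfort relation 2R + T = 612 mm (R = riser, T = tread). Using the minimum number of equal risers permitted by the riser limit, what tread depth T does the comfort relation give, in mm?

At most 145 each: 2100/145 = 14.48, giving 15 risers.
Each riser is 2100/15 = 140 mm (≤ 145 mm).
T = 612 − 2·140 = 332 mm, which satisfies the 241 mm minimum.

332 mm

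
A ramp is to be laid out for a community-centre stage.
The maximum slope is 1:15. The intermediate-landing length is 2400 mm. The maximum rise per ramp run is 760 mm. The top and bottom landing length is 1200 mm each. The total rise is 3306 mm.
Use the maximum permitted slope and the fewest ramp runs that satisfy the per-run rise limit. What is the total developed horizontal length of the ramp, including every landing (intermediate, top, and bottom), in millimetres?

61590 mm

3306 / 760 = 4.35, so 5 ramp runs are needed. That means 4 intermediate landings.
Ramp run (horizontal) at 1:15: 3306 × 15 = 49590 mm.
Intermediate landings: 4 × 2400 = 9600 mm.
Top and bottom landings: 2 × 1200 = 2400 mm.
Total = 49590 + 9600 + 2400 = 61590 mm.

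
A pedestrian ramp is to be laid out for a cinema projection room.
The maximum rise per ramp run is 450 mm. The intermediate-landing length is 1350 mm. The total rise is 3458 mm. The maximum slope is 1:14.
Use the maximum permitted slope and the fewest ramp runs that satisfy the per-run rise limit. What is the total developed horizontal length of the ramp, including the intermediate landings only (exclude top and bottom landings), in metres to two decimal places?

At most 450 each: 3458/450 = 7.68, giving 8 ramp runs. That means 7 intermediate landings.
Horizontal run for 3458 mm of rise at 1:14 is 3458 × 14 = 48412 mm.
7 intermediate landings contribute 7 × 1350 = 9450 mm.
Total developed length = 48412 + 9450 = 57862 mm.
= 57.86 m.

57.86 m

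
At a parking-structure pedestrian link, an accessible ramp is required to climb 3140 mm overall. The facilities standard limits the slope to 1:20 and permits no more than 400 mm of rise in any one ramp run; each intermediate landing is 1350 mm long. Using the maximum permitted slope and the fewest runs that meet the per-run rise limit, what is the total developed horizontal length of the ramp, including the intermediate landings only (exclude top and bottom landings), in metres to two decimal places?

⌈3140/400⌉ = 8 ramp runs. That means 7 intermediate landings.
Horizontal run for 3140 mm of rise at 1:20 is 3140 × 20 = 62800 mm.
Intermediate landings: 7 × 1350 = 9450 mm.
Developed length = 62800 + 9450 = 72250 mm.
= 72.25 m.

72.25 m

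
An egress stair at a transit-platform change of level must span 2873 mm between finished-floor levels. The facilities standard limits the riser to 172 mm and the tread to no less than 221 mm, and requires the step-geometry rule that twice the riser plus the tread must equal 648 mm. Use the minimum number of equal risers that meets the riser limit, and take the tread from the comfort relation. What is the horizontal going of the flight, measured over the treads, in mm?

2873 / 172 = 16.703 → round up to 17 risers.
R = 2873 ÷ 17 = 169 mm.
Tread T = 648 − 2 × 169 = 310 mm (≥ 221 mm).
Going = (17 − 1) × 310 = 4960 mm.

4960 mm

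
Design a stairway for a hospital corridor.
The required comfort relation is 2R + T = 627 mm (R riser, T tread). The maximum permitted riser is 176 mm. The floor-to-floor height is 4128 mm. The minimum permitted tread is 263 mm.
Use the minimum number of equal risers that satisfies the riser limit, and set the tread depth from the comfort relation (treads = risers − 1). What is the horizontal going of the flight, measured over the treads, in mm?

6509 mm

⌈4128/176⌉ = 24 risers.
R = 4128 ÷ 24 = 172 mm.
T = 627 − 2·172 = 283 mm, which satisfies the 263 mm minimum.
24 risers give 23 treads; going = 23 × 283 = 6509 mm.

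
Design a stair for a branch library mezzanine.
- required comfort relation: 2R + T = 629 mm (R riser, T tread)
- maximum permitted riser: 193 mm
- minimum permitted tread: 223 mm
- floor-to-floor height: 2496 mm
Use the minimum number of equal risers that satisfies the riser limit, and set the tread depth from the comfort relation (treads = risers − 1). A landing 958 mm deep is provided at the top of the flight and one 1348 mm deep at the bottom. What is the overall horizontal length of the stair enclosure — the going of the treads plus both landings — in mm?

2496 / 193 = 12.93, so 13 risers are needed.
R = 2496 ÷ 13 = 192 mm.
Tread T = 629 − 2 × 192 = 245 mm (≥ 223 mm).
13 risers give 12 treads; going = 12 × 245 = 2940 mm.
Add landings: 2940 + 958 + 1348 = 5246 mm.

5246 mm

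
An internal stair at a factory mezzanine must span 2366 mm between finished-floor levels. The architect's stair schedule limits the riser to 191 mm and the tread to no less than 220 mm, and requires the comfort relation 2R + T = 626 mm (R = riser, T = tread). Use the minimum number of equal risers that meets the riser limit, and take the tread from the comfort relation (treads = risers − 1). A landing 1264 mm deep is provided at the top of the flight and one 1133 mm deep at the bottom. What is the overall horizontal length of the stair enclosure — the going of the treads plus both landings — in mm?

5541 mm

2366 / 191 = 12.387 → round up to 13 risers.
R = 2366 ÷ 13 = 182 mm.
From 2R + T = 626: T = 626 − 364 = 262 mm.
Going = (13 − 1) × 262 = 3144 mm.
Add landings: 3144 + 1264 + 1133 = 5541 mm.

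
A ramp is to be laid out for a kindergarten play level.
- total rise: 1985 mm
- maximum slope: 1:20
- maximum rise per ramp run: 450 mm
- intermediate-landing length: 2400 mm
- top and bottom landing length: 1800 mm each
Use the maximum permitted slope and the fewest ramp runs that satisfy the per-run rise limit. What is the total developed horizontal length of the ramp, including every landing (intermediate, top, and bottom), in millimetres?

1985 / 450 = 4.41, so 5 ramp runs are needed. That means 4 intermediate landings.
Ramp run (horizontal) at 1:20: 1985 × 20 = 39700 mm.
Intermediate landings: 4 × 2400 = 9600 mm.
Top and bottom landings: 2 × 1800 = 3600 mm.
Total = 39700 + 9600 + 3600 = 52900 mm.

52900 mm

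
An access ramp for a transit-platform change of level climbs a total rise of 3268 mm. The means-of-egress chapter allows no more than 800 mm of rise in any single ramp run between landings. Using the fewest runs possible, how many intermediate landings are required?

⌈3268/800⌉ = 5 ramp runs.
5 runs are separated by 4 intermediate landings.

4 intermediate landings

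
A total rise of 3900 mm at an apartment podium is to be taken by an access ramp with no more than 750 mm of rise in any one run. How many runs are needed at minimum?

At most 750 each: 3900/750 = 5.20, giving 6 ramp runs.

6 runs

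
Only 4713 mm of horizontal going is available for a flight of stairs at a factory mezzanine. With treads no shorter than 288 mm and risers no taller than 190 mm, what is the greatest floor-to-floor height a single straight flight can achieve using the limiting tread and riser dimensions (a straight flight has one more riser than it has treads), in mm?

3230 mm

4713 / 288 = 16.36, so 16 treads fit.
Risers = treads + 1 = 17.
Maximum height = 17 × 190 = 3230 mm.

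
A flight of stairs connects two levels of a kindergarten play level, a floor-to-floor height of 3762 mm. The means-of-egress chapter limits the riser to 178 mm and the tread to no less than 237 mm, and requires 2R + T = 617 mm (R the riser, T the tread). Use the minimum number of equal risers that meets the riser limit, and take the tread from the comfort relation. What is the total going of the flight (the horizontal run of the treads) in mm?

⌈3762/178⌉ = 22 risers.
Each riser is 3762/22 = 171 mm (≤ 178 mm).
Tread T = 617 − 2 × 171 = 275 mm (≥ 237 mm).
22 risers give 21 treads; going = 21 × 275 = 5775 mm.

5775 mm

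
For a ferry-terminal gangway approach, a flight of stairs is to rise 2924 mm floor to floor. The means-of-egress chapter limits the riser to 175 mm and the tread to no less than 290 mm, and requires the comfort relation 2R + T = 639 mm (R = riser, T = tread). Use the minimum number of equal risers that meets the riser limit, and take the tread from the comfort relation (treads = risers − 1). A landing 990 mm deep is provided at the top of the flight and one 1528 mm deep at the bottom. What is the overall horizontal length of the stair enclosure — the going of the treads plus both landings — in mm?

7238 mm

At most 175 each: 2924/175 = 16.71, giving 17 risers.
R = 2924 ÷ 17 = 172 mm.
Tread T = 639 − 2 × 172 = 295 mm (≥ 290 mm).
17 risers give 16 treads; going = 16 × 295 = 4720 mm.
Enclosure = 4720 + 990 + 1528 = 7238 mm.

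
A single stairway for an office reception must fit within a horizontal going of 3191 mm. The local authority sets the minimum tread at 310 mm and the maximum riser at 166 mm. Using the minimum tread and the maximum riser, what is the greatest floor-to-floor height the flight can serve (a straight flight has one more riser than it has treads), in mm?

Treads that fit: ⌊3191 / 310⌋ = 10.
Risers = treads + 1 = 11.
Maximum height = 11 × 166 = 1826 mm.

1826 mm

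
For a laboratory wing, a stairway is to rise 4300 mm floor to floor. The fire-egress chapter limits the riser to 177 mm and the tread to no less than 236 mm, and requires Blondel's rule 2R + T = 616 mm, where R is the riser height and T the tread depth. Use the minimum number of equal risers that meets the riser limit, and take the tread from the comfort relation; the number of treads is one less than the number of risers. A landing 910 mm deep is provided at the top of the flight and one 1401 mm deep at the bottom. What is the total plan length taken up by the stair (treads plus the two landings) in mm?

4300 / 177 = 24.294 → round up to 25 risers.
Riser R = 4300 / 25 = 172 mm, within the 177 mm limit.
Tread T = 616 − 2 × 172 = 272 mm (≥ 236 mm).
Going = (25 − 1) × 272 = 6528 mm.
Enclosure = 6528 + 910 + 1401 = 8839 mm.

8839 mm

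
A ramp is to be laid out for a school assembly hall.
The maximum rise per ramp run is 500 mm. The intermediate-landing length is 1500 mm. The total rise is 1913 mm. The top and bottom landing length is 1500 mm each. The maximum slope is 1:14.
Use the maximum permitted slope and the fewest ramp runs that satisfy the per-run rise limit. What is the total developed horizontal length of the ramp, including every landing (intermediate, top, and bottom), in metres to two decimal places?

At most 500 each: 1913/500 = 3.83, giving 4 ramp runs. That means 3 intermediate landings.
Horizontal run for 1913 mm of rise at 1:14 is 1913 × 14 = 26782 mm.
Intermediate landings: 3 × 1500 = 4500 mm.
Top and bottom landings: 2 × 1500 = 3000 mm.
Total = 26782 + 4500 + 3000 = 34282 mm.
= 34.28 m.

34.28 m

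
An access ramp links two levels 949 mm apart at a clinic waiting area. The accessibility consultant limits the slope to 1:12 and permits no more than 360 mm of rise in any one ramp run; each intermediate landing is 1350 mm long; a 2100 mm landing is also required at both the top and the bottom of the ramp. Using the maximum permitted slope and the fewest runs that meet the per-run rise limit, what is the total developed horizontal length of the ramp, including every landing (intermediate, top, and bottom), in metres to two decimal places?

949 / 360 = 2.64, so 3 ramp runs are needed. That means 2 intermediate landings.
Horizontal run for 949 mm of rise at 1:12 is 949 × 12 = 11388 mm.
2 intermediate landings contribute 2 × 1350 = 2700 mm.
Top and bottom landings: 2 × 2100 = 4200 mm.
Total = 11388 + 2700 + 4200 = 18288 mm.
= 18.29 m.

18.29 m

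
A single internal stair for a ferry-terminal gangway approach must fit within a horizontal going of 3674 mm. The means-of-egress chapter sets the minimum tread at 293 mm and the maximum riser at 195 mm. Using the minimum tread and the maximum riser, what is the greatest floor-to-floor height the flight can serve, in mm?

2535 mm

3674 / 293 = 12.54, so 12 treads fit.
Risers = treads + 1 = 13.
Maximum height = 13 × 195 = 2535 mm.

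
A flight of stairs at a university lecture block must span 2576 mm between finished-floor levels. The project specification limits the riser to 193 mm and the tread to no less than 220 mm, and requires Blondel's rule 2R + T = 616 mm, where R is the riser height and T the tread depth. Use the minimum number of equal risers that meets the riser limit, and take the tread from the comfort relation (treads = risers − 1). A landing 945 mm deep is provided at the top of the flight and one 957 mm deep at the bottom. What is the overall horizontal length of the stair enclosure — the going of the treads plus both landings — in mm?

5126 mm

2576 / 193 = 13.347 → round up to 14 risers.
R = 2576 ÷ 14 = 184 mm.
T = 616 − 2·184 = 248 mm, which satisfies the 220 mm minimum.
14 risers give 13 treads; going = 13 × 248 = 3224 mm.
Add landings: 3224 + 945 + 957 = 5126 mm.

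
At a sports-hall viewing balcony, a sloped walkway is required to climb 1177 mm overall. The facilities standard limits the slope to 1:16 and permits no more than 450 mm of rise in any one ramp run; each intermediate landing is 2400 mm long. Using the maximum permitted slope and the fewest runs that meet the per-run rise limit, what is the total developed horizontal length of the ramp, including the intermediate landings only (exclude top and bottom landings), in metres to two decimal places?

23.63 m

1177 / 450 = 2.616 → round up to 3 ramp runs. That means 2 intermediate landings.
Horizontal run for 1177 mm of rise at 1:16 is 1177 × 16 = 18832 mm.
2 intermediate landings contribute 2 × 2400 = 4800 mm.
Total developed length = 18832 + 4800 = 23632 mm.
= 23.63 m.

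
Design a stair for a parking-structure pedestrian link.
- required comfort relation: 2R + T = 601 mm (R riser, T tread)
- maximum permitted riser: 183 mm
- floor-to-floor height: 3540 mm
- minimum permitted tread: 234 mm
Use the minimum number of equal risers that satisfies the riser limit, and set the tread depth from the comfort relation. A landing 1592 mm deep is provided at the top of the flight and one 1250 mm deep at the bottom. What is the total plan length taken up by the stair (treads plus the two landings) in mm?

7535 mm

⌈3540/183⌉ = 20 risers.
Each riser is 3540/20 = 177 mm (≤ 183 mm).
From 2R + T = 601: T = 601 − 354 = 247 mm.
Going = (20 − 1) × 247 = 4693 mm.
Enclosure = 4693 + 1592 + 1250 = 7535 mm.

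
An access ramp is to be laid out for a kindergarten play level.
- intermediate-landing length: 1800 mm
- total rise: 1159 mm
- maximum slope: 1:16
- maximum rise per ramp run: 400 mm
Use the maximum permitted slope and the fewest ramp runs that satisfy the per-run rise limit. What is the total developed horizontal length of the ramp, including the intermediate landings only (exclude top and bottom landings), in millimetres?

1159 / 400 = 2.90, so 3 ramp runs are needed. That means 2 intermediate landings.
Ramp run (horizontal) at 1:16: 1159 × 16 = 18544 mm.
Intermediate landings: 2 × 1800 = 3600 mm.
Total developed length = 18544 + 3600 = 22144 mm.

22144 mm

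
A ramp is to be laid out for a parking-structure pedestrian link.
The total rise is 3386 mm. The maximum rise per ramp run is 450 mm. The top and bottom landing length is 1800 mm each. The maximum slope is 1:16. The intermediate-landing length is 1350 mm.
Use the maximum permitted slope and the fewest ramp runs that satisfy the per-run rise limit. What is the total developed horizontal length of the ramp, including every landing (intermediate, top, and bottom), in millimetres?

67226 mm

3386 / 450 = 7.524 → round up to 8 ramp runs. That means 7 intermediate landings.
Ramp run (horizontal) at 1:16: 3386 × 16 = 54176 mm.
7 intermediate landings contribute 7 × 1350 = 9450 mm.
Top and bottom landings: 2 × 1800 = 3600 mm.
Total = 54176 + 9450 + 3600 = 67226 mm.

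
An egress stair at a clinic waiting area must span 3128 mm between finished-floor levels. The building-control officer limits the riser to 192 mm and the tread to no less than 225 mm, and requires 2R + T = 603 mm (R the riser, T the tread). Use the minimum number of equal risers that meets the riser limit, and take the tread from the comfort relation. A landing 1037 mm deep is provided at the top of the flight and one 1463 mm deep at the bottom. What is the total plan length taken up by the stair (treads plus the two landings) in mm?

⌈3128/192⌉ = 17 risers.
Each riser is 3128/17 = 184 mm (≤ 192 mm).
T = 603 − 2·184 = 235 mm, which satisfies the 225 mm minimum.
Going = (17 − 1) × 235 = 3760 mm.
Enclosure = 3760 + 1037 + 1463 = 6260 mm.

6260 mm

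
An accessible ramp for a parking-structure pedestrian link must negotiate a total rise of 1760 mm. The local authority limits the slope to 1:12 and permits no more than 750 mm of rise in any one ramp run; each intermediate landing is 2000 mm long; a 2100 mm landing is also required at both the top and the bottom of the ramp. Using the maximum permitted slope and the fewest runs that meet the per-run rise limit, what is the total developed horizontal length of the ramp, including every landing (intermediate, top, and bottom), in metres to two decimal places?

29.32 m

At most 750 each: 1760/750 = 2.35, giving 3 ramp runs. That means 2 intermediate landings.
Ramp run (horizontal) at 1:12: 1760 × 12 = 21120 mm.
Intermediate landings: 2 × 2000 = 4000 mm.
Top and bottom landings: 2 × 2100 = 4200 mm.
Total = 21120 + 4000 + 4200 = 29320 mm.
= 29.32 m.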